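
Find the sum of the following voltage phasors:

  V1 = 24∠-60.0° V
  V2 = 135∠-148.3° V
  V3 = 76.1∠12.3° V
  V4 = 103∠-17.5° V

Step 1 — Convert each phasor to rectangular form:
  V1 = 24·(cos(-60.0°) + j·sin(-60.0°)) = 12 - j20.78 V
  V2 = 135·(cos(-148.3°) + j·sin(-148.3°)) = -114.9 - j70.94 V
  V3 = 76.1·(cos(12.3°) + j·sin(12.3°)) = 74.35 + j16.21 V
  V4 = 103·(cos(-17.5°) + j·sin(-17.5°)) = 98.23 - j30.97 V
Step 2 — Sum components: V_total = 69.73 - j106.5 V.
Step 3 — Convert to polar: |V_total| = 127.3 V, ∠V_total = -56.8°.

V_total = 127.3∠-56.8° V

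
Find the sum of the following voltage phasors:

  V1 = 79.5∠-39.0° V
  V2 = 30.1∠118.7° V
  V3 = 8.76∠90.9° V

Step 1 — Convert each phasor to rectangular form:
  V1 = 79.5·(cos(-39.0°) + j·sin(-39.0°)) = 61.78 - j50.03 V
  V2 = 30.1·(cos(118.7°) + j·sin(118.7°)) = -14.45 + j26.4 V
  V3 = 8.76·(cos(90.9°) + j·sin(90.9°)) = -0.1376 + j8.759 V
Step 2 — Sum components: V_total = 47.19 - j14.87 V.
Step 3 — Convert to polar: |V_total| = 49.48 V, ∠V_total = -17.5°.

V_total = 49.48∠-17.5° V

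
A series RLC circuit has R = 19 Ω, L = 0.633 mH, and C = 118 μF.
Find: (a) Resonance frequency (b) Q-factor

Step 1 — Resonance condition Im(Z)=0 gives ω₀ = 1/√(LC).
Step 2 — ω₀ = 1/√(0.000633·0.000118) = 3659 rad/s.
Step 3 — f₀ = ω₀/(2π) = 582.3 Hz.
Step 4 — Series Q: Q = ω₀L/R = 3659·0.000633/19 = 0.1219.

(a) f₀ = 582.3 Hz  (b) Q = 0.1219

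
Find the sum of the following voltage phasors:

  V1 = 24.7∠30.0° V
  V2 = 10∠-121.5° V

Step 1 — Convert each phasor to rectangular form:
  V1 = 24.7·(cos(30.0°) + j·sin(30.0°)) = 21.39 + j12.35 V
  V2 = 10·(cos(-121.5°) + j·sin(-121.5°)) = -5.225 - j8.526 V
Step 2 — Sum components: V_total = 16.17 + j3.824 V.
Step 3 — Convert to polar: |V_total| = 16.61 V, ∠V_total = 13.3°.

V_total = 16.61∠13.3° V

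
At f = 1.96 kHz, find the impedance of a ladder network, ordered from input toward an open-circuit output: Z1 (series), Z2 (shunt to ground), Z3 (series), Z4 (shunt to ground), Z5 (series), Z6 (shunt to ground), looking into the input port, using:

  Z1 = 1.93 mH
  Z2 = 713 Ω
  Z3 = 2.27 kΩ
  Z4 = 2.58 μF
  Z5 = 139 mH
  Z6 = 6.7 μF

Step 1 — Angular frequency: ω = 2π·f = 2π·1960 = 1.232e+04 rad/s.
Step 2 — Component impedances:
  Z1: Z = jωL = j·1.232e+04·0.00193 = 0 + j23.77 Ω
  Z2: Z = R = 713 Ω
  Z3: Z = R = 2270 Ω
  Z4: Z = 1/(jωC) = -j/(ω·C) = 0 - j31.47 Ω
  Z5: Z = jωL = j·1.232e+04·0.139 = 0 + j1712 Ω
  Z6: Z = 1/(jωC) = -j/(ω·C) = 0 - j12.12 Ω
Step 3 — Ladder network (open output): work backward from the far end, alternating series and parallel combinations. Z_in = 542.6 + j21.94 Ω = 543∠2.3° Ω.

Z = 542.6 + j21.94 Ω = 543∠2.3° Ω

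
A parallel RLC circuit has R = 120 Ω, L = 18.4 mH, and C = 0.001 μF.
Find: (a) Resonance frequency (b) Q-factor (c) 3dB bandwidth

Step 1 — Resonance: ω₀ = 1/√(LC) = 1/√(0.0184·1e-09) = 2.331e+05 rad/s.
Step 2 — f₀ = ω₀/(2π) = 3.71e+04 Hz.
Step 3 — Parallel Q: Q = R/(ω₀L) = 120/(2.331e+05·0.0184) = 0.02798.
Step 4 — Bandwidth: Δω = ω₀/Q = 8.333e+06 rad/s; BW = Δω/(2π) = 1.326e+06 Hz.

(a) f₀ = 3.71e+04 Hz  (b) Q = 0.02798  (c) BW = 1.326e+06 Hz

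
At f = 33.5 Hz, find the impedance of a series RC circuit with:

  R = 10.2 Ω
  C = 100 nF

Step 1 — Angular frequency: ω = 2π·f = 2π·33.5 = 210.5 rad/s.
Step 2 — Component impedances:
  R: Z = R = 10.2 Ω
  C: Z = 1/(jωC) = -j/(ω·C) = 0 - j4.751e+04 Ω
Step 3 — Series combination: Z_total = R + C = 10.2 - j4.751e+04 Ω = 4.751e+04∠-90.0° Ω.

Z = 10.2 - j4.751e+04 Ω = 4.751e+04∠-90.0° Ω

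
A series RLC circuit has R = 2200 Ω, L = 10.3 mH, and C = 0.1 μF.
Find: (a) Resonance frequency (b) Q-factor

Step 1 — Resonance condition Im(Z)=0 gives ω₀ = 1/√(LC).
Step 2 — ω₀ = 1/√(0.0103·1e-07) = 3.116e+04 rad/s.
Step 3 — f₀ = ω₀/(2π) = 4959 Hz.
Step 4 — Series Q: Q = ω₀L/R = 3.116e+04·0.0103/2200 = 0.1459.

(a) f₀ = 4959 Hz  (b) Q = 0.1459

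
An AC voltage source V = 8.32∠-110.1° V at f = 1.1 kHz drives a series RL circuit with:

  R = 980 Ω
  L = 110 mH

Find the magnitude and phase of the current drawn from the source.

Step 1 — Angular frequency: ω = 2π·f = 2π·1100 = 6912 rad/s.
Step 2 — Component impedances:
  R: Z = R = 980 Ω
  L: Z = jωL = j·6912·0.11 = 0 + j760.3 Ω
Step 3 — Series combination: Z_total = R + L = 980 + j760.3 Ω = 1240∠37.8° Ω.
Step 4 — Source phasor: V = 8.32∠-110.1° V = -2.859 - j7.813 V.
Step 5 — Ohm's law: I = V / Z_total = (-2.859 - j7.813) / (980 + j760.3) = -0.005683 - j0.003564 A.
Step 6 — Convert to polar: |I| = 0.006708 A, ∠I = -147.9°.

I = 0.006708∠-147.9° A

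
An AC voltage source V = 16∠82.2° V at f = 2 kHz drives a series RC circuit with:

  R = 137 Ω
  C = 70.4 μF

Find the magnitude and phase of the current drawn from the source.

Step 1 — Angular frequency: ω = 2π·f = 2π·2000 = 1.257e+04 rad/s.
Step 2 — Component impedances:
  R: Z = R = 137 Ω
  C: Z = 1/(jωC) = -j/(ω·C) = 0 - j1.13 Ω
Step 3 — Series combination: Z_total = R + C = 137 - j1.13 Ω = 137∠-0.5° Ω.
Step 4 — Source phasor: V = 16∠82.2° V = 2.171 + j15.85 V.
Step 5 — Ohm's law: I = V / Z_total = (2.171 + j15.85) / (137 - j1.13) = 0.01489 + j0.1158 A.
Step 6 — Convert to polar: |I| = 0.1168 A, ∠I = 82.7°.

I = 0.1168∠82.7° A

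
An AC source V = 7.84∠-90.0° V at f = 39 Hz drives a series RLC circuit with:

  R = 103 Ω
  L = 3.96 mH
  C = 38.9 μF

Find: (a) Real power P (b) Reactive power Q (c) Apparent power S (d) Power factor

Step 1 — Angular frequency: ω = 2π·f = 2π·39 = 245 rad/s.
Step 2 — Component impedances:
  R: Z = R = 103 Ω
  L: Z = jωL = j·245·0.00396 = 0 + j0.9704 Ω
  C: Z = 1/(jωC) = -j/(ω·C) = 0 - j104.9 Ω
Step 3 — Series combination: Z_total = R + L + C = 103 - j103.9 Ω = 146.3∠-45.3° Ω.
Step 4 — Source phasor: V = 7.84∠-90.0° V = 0 - j7.84 V.
Step 5 — Current: I = V / Z = 0.03806 - j0.03771 A = 0.05358∠-44.7° A.
Step 6 — Complex power: S = V·I* = 0.2957 - j0.2984 VA.
Step 7 — Real power: P = Re(S) = 0.2957 W.
Step 8 — Reactive power: Q = Im(S) = -0.2984 VAR.
Step 9 — Apparent power: |S| = 0.4201 VA.
Step 10 — Power factor: PF = P/|S| = 0.7039 (leading).

(a) P = 0.2957 W  (b) Q = -0.2984 VAR  (c) S = 0.4201 VA  (d) PF = 0.7039 (leading)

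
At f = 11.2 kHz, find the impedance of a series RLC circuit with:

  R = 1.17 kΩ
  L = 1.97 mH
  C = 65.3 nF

Step 1 — Angular frequency: ω = 2π·f = 2π·1.12e+04 = 7.037e+04 rad/s.
Step 2 — Component impedances:
  R: Z = R = 1170 Ω
  L: Z = jωL = j·7.037e+04·0.00197 = 0 + j138.6 Ω
  C: Z = 1/(jωC) = -j/(ω·C) = 0 - j217.6 Ω
Step 3 — Series combination: Z_total = R + L + C = 1170 - j78.98 Ω = 1173∠-3.9° Ω.

Z = 1170 - j78.98 Ω = 1173∠-3.9° Ω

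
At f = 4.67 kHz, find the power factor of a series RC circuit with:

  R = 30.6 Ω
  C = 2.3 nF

Step 1 — Angular frequency: ω = 2π·f = 2π·4670 = 2.934e+04 rad/s.
Step 2 — Component impedances:
  R: Z = R = 30.6 Ω
  C: Z = 1/(jωC) = -j/(ω·C) = 0 - j1.482e+04 Ω
Step 3 — Series combination: Z_total = R + C = 30.6 - j1.482e+04 Ω = 1.482e+04∠-89.9° Ω.
Step 4 — Power factor: PF = cos(φ) = Re(Z)/|Z| = 30.6/1.482e+04 = 0.002065.
Step 5 — Type: Im(Z) = -1.482e+04 ⇒ leading (phase φ = -89.9°).

PF = 0.002065 (leading, φ = -89.9°)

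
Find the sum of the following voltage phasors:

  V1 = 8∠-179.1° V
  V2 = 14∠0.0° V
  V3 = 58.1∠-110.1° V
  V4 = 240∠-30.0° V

Step 1 — Convert each phasor to rectangular form:
  V1 = 8·(cos(-179.1°) + j·sin(-179.1°)) = -7.999 - j0.1257 V
  V2 = 14·(cos(0.0°) + j·sin(0.0°)) = 14 V
  V3 = 58.1·(cos(-110.1°) + j·sin(-110.1°)) = -19.97 - j54.56 V
  V4 = 240·(cos(-30.0°) + j·sin(-30.0°)) = 207.8 - j120 V
Step 2 — Sum components: V_total = 193.9 - j174.7 V.
Step 3 — Convert to polar: |V_total| = 261 V, ∠V_total = -42.0°.

V_total = 261∠-42.0° V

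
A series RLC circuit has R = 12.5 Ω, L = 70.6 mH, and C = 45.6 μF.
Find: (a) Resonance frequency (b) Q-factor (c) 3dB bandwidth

Step 1 — Resonance condition Im(Z)=0 gives ω₀ = 1/√(LC).
Step 2 — ω₀ = 1/√(0.0706·4.56e-05) = 557.3 rad/s.
Step 3 — f₀ = ω₀/(2π) = 88.7 Hz.
Step 4 — Series Q: Q = ω₀L/R = 557.3·0.0706/12.5 = 3.148.
Step 5 — 3dB bandwidth: Δω = ω₀/Q = 177.1 rad/s; BW = Δω/(2π) = 28.18 Hz.

(a) f₀ = 88.7 Hz  (b) Q = 3.148  (c) BW = 28.18 Hz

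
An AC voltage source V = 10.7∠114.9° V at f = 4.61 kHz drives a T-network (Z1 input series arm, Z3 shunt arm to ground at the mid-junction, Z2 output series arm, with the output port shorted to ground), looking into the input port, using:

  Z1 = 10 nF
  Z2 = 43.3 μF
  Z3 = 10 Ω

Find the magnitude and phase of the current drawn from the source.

Step 1 — Angular frequency: ω = 2π·f = 2π·4610 = 2.897e+04 rad/s.
Step 2 — Component impedances:
  Z1: Z = 1/(jωC) = -j/(ω·C) = 0 - j3452 Ω
  Z2: Z = 1/(jωC) = -j/(ω·C) = 0 - j0.7973 Ω
  Z3: Z = R = 10 Ω
Step 3 — With the output port shorted to ground, the output series arm Z2 runs from the junction to ground; the shunt arm Z3 also runs from the junction to ground. They appear in parallel: Z3 || Z2 = 0.06317 - j0.7923 Ω.
Step 4 — Series with input arm Z1: Z_in = Z1 + (Z3 || Z2) = 0.06317 - j3453 Ω = 3453∠-90.0° Ω.
Step 5 — Source phasor: V = 10.7∠114.9° V = -4.505 + j9.705 V.
Step 6 — Ohm's law: I = V / Z_total = (-4.505 + j9.705) / (0.06317 - j3453) = -0.002811 - j0.001305 A.
Step 7 — Convert to polar: |I| = 0.003099 A, ∠I = -155.1°.

I = 0.003099∠-155.1° A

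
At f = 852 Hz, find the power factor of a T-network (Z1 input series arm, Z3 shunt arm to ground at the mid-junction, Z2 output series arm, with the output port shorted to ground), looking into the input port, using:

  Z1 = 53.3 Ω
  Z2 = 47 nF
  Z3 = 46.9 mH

Step 1 — Angular frequency: ω = 2π·f = 2π·852 = 5353 rad/s.
Step 2 — Component impedances:
  Z1: Z = R = 53.3 Ω
  Z2: Z = 1/(jωC) = -j/(ω·C) = 0 - j3975 Ω
  Z3: Z = jωL = j·5353·0.0469 = 0 + j251.1 Ω
Step 3 — With the output port shorted to ground, the output series arm Z2 runs from the junction to ground; the shunt arm Z3 also runs from the junction to ground. They appear in parallel: Z3 || Z2 = 0 + j268 Ω.
Step 4 — Series with input arm Z1: Z_in = Z1 + (Z3 || Z2) = 53.3 + j268 Ω = 273.2∠78.8° Ω.
Step 5 — Power factor: PF = cos(φ) = Re(Z)/|Z| = 53.3/273.2 = 0.1951.
Step 6 — Type: Im(Z) = 268 ⇒ lagging (phase φ = 78.8°).

PF = 0.1951 (lagging, φ = 78.8°)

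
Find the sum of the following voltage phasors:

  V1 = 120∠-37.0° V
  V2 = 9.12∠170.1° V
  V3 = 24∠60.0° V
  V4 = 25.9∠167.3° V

Step 1 — Convert each phasor to rectangular form:
  V1 = 120·(cos(-37.0°) + j·sin(-37.0°)) = 95.84 - j72.22 V
  V2 = 9.12·(cos(170.1°) + j·sin(170.1°)) = -8.984 + j1.568 V
  V3 = 24·(cos(60.0°) + j·sin(60.0°)) = 12 + j20.78 V
  V4 = 25.9·(cos(167.3°) + j·sin(167.3°)) = -25.27 + j5.694 V
Step 2 — Sum components: V_total = 73.59 - j44.17 V.
Step 3 — Convert to polar: |V_total| = 85.83 V, ∠V_total = -31.0°.

V_total = 85.83∠-31.0° V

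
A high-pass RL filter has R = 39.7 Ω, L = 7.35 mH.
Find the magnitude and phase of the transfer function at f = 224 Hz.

Step 1 — Angular frequency: ω = 2π·224 = 1407 rad/s.
Step 2 — Transfer function: H(jω) = jωL/(R + jωL).
Step 3 — Numerator jωL = j·10.34; denominator R + jωL = 39.7 + j10.34.
Step 4 — H = 0.06358 + j0.244.
Step 5 — Magnitude: |H| = 0.2522 (-12.0 dB); phase: φ = 75.4°.

|H| = 0.2522 (-12.0 dB), φ = 75.4°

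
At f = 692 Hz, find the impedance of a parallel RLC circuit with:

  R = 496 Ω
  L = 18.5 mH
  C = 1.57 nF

Step 1 — Angular frequency: ω = 2π·f = 2π·692 = 4348 rad/s.
Step 2 — Component impedances:
  R: Z = R = 496 Ω
  L: Z = jωL = j·4348·0.0185 = 0 + j80.44 Ω
  C: Z = 1/(jωC) = -j/(ω·C) = 0 - j1.465e+05 Ω
Step 3 — Parallel combination: 1/Z_total = 1/R + 1/L + 1/C; Z_total = 12.72 + j78.42 Ω = 79.44∠80.8° Ω.

Z = 12.72 + j78.42 Ω = 79.44∠80.8° Ω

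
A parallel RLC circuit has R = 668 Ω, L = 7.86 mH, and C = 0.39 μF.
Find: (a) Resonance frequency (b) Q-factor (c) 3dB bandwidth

Step 1 — Resonance: ω₀ = 1/√(LC) = 1/√(0.00786·3.9e-07) = 1.806e+04 rad/s.
Step 2 — f₀ = ω₀/(2π) = 2875 Hz.
Step 3 — Parallel Q: Q = R/(ω₀L) = 668/(1.806e+04·0.00786) = 4.705.
Step 4 — Bandwidth: Δω = ω₀/Q = 3838 rad/s; BW = Δω/(2π) = 610.9 Hz.

(a) f₀ = 2875 Hz  (b) Q = 4.705  (c) BW = 610.9 Hz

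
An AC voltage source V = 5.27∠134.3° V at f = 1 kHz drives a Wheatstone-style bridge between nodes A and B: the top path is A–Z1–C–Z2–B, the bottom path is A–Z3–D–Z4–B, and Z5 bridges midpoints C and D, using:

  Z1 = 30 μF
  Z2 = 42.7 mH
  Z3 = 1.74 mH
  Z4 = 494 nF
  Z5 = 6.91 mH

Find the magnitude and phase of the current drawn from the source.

Step 1 — Angular frequency: ω = 2π·f = 2π·1000 = 6283 rad/s.
Step 2 — Component impedances:
  Z1: Z = 1/(jωC) = -j/(ω·C) = 0 - j5.305 Ω
  Z2: Z = jωL = j·6283·0.0427 = 0 + j268.3 Ω
  Z3: Z = jωL = j·6283·0.00174 = 0 + j10.93 Ω
  Z4: Z = 1/(jωC) = -j/(ω·C) = 0 - j322.2 Ω
  Z5: Z = jωL = j·6283·0.00691 = 0 + j43.42 Ω
Step 3 — Bridge requires nodal analysis (the Z5 bridge couples midpoints C and D, so the two paths cannot be reduced to a simple series/parallel combination). Setting node B to ground and injecting 1 A at node A, the 3-node admittance system at A, C, D solves to V_A = Z_AB = 0 + j1683 Ω = 1683∠90.0° Ω.
Step 4 — Source phasor: V = 5.27∠134.3° V = -3.681 + j3.772 V.
Step 5 — Ohm's law: I = V / Z_total = (-3.681 + j3.772) / (0 + j1683) = 0.002241 + j0.002187 A.
Step 6 — Convert to polar: |I| = 0.003131 A, ∠I = 44.3°.

I = 0.003131∠44.3° A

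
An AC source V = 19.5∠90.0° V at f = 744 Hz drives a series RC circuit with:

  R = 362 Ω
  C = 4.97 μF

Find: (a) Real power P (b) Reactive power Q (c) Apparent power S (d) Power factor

Step 1 — Angular frequency: ω = 2π·f = 2π·744 = 4675 rad/s.
Step 2 — Component impedances:
  R: Z = R = 362 Ω
  C: Z = 1/(jωC) = -j/(ω·C) = 0 - j43.04 Ω
Step 3 — Series combination: Z_total = R + C = 362 - j43.04 Ω = 364.5∠-6.8° Ω.
Step 4 — Source phasor: V = 19.5∠90.0° V = 0 + j19.5 V.
Step 5 — Current: I = V / Z = -0.006316 + j0.05312 A = 0.05349∠96.8° A.
Step 6 — Complex power: S = V·I* = 1.036 - j0.1232 VA.
Step 7 — Real power: P = Re(S) = 1.036 W.
Step 8 — Reactive power: Q = Im(S) = -0.1232 VAR.
Step 9 — Apparent power: |S| = 1.043 VA.
Step 10 — Power factor: PF = P/|S| = 0.993 (leading).

(a) P = 1.036 W  (b) Q = -0.1232 VAR  (c) S = 1.043 VA  (d) PF = 0.993 (leading)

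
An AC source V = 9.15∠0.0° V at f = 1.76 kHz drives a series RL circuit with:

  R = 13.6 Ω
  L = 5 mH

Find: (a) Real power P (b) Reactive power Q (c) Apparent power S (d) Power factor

Step 1 — Angular frequency: ω = 2π·f = 2π·1760 = 1.106e+04 rad/s.
Step 2 — Component impedances:
  R: Z = R = 13.6 Ω
  L: Z = jωL = j·1.106e+04·0.005 = 0 + j55.29 Ω
Step 3 — Series combination: Z_total = R + L = 13.6 + j55.29 Ω = 56.94∠76.2° Ω.
Step 4 — Source phasor: V = 9.15∠0.0° V = 9.15 V.
Step 5 — Current: I = V / Z = 0.03838 - j0.156 A = 0.1607∠-76.2° A.
Step 6 — Complex power: S = V·I* = 0.3512 + j1.428 VA.
Step 7 — Real power: P = Re(S) = 0.3512 W.
Step 8 — Reactive power: Q = Im(S) = 1.428 VAR.
Step 9 — Apparent power: |S| = 1.47 VA.
Step 10 — Power factor: PF = P/|S| = 0.2388 (lagging).

(a) P = 0.3512 W  (b) Q = 1.428 VAR  (c) S = 1.47 VA  (d) PF = 0.2388 (lagging)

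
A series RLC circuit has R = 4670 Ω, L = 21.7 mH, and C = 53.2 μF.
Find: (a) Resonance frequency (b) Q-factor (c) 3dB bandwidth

Step 1 — Resonance: ω₀ = 1/√(LC) = 1/√(0.0217·5.32e-05) = 930.7 rad/s.
Step 2 — f₀ = ω₀/(2π) = 148.1 Hz.
Step 3 — Series Q: Q = ω₀L/R = 930.7·0.0217/4670 = 0.004325.
Step 4 — Bandwidth: Δω = ω₀/Q = 2.152e+05 rad/s; BW = Δω/(2π) = 3.425e+04 Hz.

(a) f₀ = 148.1 Hz  (b) Q = 0.004325  (c) BW = 3.425e+04 Hz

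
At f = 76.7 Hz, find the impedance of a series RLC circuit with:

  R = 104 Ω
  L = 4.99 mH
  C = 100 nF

Step 1 — Angular frequency: ω = 2π·f = 2π·76.7 = 481.9 rad/s.
Step 2 — Component impedances:
  R: Z = R = 104 Ω
  L: Z = jωL = j·481.9·0.00499 = 0 + j2.405 Ω
  C: Z = 1/(jωC) = -j/(ω·C) = 0 - j2.075e+04 Ω
Step 3 — Series combination: Z_total = R + L + C = 104 - j2.075e+04 Ω = 2.075e+04∠-89.7° Ω.

Z = 104 - j2.075e+04 Ω = 2.075e+04∠-89.7° Ω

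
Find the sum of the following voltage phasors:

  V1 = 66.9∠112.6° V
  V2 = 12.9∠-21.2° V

Step 1 — Convert each phasor to rectangular form:
  V1 = 66.9·(cos(112.6°) + j·sin(112.6°)) = -25.71 + j61.76 V
  V2 = 12.9·(cos(-21.2°) + j·sin(-21.2°)) = 12.03 - j4.665 V
Step 2 — Sum components: V_total = -13.68 + j57.1 V.
Step 3 — Convert to polar: |V_total| = 58.71 V, ∠V_total = 103.5°.

V_total = 58.71∠103.5° V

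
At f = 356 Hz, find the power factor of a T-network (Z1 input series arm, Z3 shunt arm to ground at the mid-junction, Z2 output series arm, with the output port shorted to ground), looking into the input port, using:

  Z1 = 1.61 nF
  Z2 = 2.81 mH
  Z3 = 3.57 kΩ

Step 1 — Angular frequency: ω = 2π·f = 2π·356 = 2237 rad/s.
Step 2 — Component impedances:
  Z1: Z = 1/(jωC) = -j/(ω·C) = 0 - j2.777e+05 Ω
  Z2: Z = jωL = j·2237·0.00281 = 0 + j6.285 Ω
  Z3: Z = R = 3570 Ω
Step 3 — With the output port shorted to ground, the output series arm Z2 runs from the junction to ground; the shunt arm Z3 also runs from the junction to ground. They appear in parallel: Z3 || Z2 = 0.01107 + j6.285 Ω.
Step 4 — Series with input arm Z1: Z_in = Z1 + (Z3 || Z2) = 0.01107 - j2.777e+05 Ω = 2.777e+05∠-90.0° Ω.
Step 5 — Power factor: PF = cos(φ) = Re(Z)/|Z| = 0.011066/2.7767e+05 = 3.985e-08.
Step 6 — Type: Im(Z) = -2.777e+05 ⇒ leading (phase φ = -90.0°).

PF = 3.985e-08 (leading, φ = -90.0°)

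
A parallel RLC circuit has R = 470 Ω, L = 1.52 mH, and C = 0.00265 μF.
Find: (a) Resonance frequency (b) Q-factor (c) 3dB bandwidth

Step 1 — Resonance: ω₀ = 1/√(LC) = 1/√(0.00152·2.65e-09) = 4.983e+05 rad/s.
Step 2 — f₀ = ω₀/(2π) = 7.93e+04 Hz.
Step 3 — Parallel Q: Q = R/(ω₀L) = 470/(4.983e+05·0.00152) = 0.6206.
Step 4 — Bandwidth: Δω = ω₀/Q = 8.029e+05 rad/s; BW = Δω/(2π) = 1.278e+05 Hz.

(a) f₀ = 7.93e+04 Hz  (b) Q = 0.6206  (c) BW = 1.278e+05 Hz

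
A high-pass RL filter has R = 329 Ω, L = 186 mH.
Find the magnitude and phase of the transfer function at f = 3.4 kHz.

Step 1 — Angular frequency: ω = 2π·3400 = 2.136e+04 rad/s.
Step 2 — Transfer function: H(jω) = jωL/(R + jωL).
Step 3 — Numerator jωL = j·3973; denominator R + jωL = 329 + j3973.
Step 4 — H = 0.9932 + j0.08224.
Step 5 — Magnitude: |H| = 0.9966 (-0.0 dB); phase: φ = 4.7°.

|H| = 0.9966 (-0.0 dB), φ = 4.7°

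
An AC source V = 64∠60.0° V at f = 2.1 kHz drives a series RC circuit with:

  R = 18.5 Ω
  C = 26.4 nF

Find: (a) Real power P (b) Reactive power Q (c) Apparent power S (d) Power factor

Step 1 — Angular frequency: ω = 2π·f = 2π·2100 = 1.319e+04 rad/s.
Step 2 — Component impedances:
  R: Z = R = 18.5 Ω
  C: Z = 1/(jωC) = -j/(ω·C) = 0 - j2871 Ω
Step 3 — Series combination: Z_total = R + C = 18.5 - j2871 Ω = 2871∠-89.6° Ω.
Step 4 — Source phasor: V = 64∠60.0° V = 32 + j55.43 V.
Step 5 — Current: I = V / Z = -0.01923 + j0.01127 A = 0.02229∠149.6° A.
Step 6 — Complex power: S = V·I* = 0.009194 - j1.427 VA.
Step 7 — Real power: P = Re(S) = 0.009194 W.
Step 8 — Reactive power: Q = Im(S) = -1.427 VAR.
Step 9 — Apparent power: |S| = 1.427 VA.
Step 10 — Power factor: PF = P/|S| = 0.006444 (leading).

(a) P = 0.009194 W  (b) Q = -1.427 VAR  (c) S = 1.427 VA  (d) PF = 0.006444 (leading)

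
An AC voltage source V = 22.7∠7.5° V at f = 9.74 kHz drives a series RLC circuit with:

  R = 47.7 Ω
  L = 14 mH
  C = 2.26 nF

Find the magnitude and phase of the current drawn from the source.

Step 1 — Angular frequency: ω = 2π·f = 2π·9740 = 6.12e+04 rad/s.
Step 2 — Component impedances:
  R: Z = R = 47.7 Ω
  L: Z = jωL = j·6.12e+04·0.014 = 0 + j856.8 Ω
  C: Z = 1/(jωC) = -j/(ω·C) = 0 - j7230 Ω
Step 3 — Series combination: Z_total = R + L + C = 47.7 - j6373 Ω = 6374∠-89.6° Ω.
Step 4 — Source phasor: V = 22.7∠7.5° V = 22.51 + j2.963 V.
Step 5 — Ohm's law: I = V / Z_total = (22.51 + j2.963) / (47.7 - j6373) = -0.0004384 + j0.003534 A.
Step 6 — Convert to polar: |I| = 0.003562 A, ∠I = 97.1°.

I = 0.003562∠97.1° A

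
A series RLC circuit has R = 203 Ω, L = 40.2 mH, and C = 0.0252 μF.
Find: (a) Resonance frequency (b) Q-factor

Step 1 — Resonance condition Im(Z)=0 gives ω₀ = 1/√(LC).
Step 2 — ω₀ = 1/√(0.0402·2.52e-08) = 3.142e+04 rad/s.
Step 3 — f₀ = ω₀/(2π) = 5000 Hz.
Step 4 — Series Q: Q = ω₀L/R = 3.142e+04·0.0402/203 = 6.222.

(a) f₀ = 5000 Hz  (b) Q = 6.222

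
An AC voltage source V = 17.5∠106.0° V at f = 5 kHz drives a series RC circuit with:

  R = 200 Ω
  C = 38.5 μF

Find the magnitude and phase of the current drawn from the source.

Step 1 — Angular frequency: ω = 2π·f = 2π·5000 = 3.142e+04 rad/s.
Step 2 — Component impedances:
  R: Z = R = 200 Ω
  C: Z = 1/(jωC) = -j/(ω·C) = 0 - j0.8268 Ω
Step 3 — Series combination: Z_total = R + C = 200 - j0.8268 Ω = 200∠-0.2° Ω.
Step 4 — Source phasor: V = 17.5∠106.0° V = -4.824 + j16.82 V.
Step 5 — Ohm's law: I = V / Z_total = (-4.824 + j16.82) / (200 - j0.8268) = -0.02447 + j0.08401 A.
Step 6 — Convert to polar: |I| = 0.0875 A, ∠I = 106.2°.

I = 0.0875∠106.2° A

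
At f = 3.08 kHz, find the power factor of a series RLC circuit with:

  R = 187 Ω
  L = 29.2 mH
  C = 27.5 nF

Step 1 — Angular frequency: ω = 2π·f = 2π·3080 = 1.935e+04 rad/s.
Step 2 — Component impedances:
  R: Z = R = 187 Ω
  L: Z = jωL = j·1.935e+04·0.0292 = 0 + j565.1 Ω
  C: Z = 1/(jωC) = -j/(ω·C) = 0 - j1879 Ω
Step 3 — Series combination: Z_total = R + L + C = 187 - j1314 Ω = 1327∠-81.9° Ω.
Step 4 — Power factor: PF = cos(φ) = Re(Z)/|Z| = 187/1327 = 0.1409.
Step 5 — Type: Im(Z) = -1314 ⇒ leading (phase φ = -81.9°).

PF = 0.1409 (leading, φ = -81.9°)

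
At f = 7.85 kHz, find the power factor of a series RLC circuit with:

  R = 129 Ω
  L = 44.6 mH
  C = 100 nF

Step 1 — Angular frequency: ω = 2π·f = 2π·7850 = 4.932e+04 rad/s.
Step 2 — Component impedances:
  R: Z = R = 129 Ω
  L: Z = jωL = j·4.932e+04·0.0446 = 0 + j2200 Ω
  C: Z = 1/(jωC) = -j/(ω·C) = 0 - j202.7 Ω
Step 3 — Series combination: Z_total = R + L + C = 129 + j1997 Ω = 2001∠86.3° Ω.
Step 4 — Power factor: PF = cos(φ) = Re(Z)/|Z| = 129/2001.2 = 0.06446.
Step 5 — Type: Im(Z) = 1997 ⇒ lagging (phase φ = 86.3°).

PF = 0.06446 (lagging, φ = 86.3°)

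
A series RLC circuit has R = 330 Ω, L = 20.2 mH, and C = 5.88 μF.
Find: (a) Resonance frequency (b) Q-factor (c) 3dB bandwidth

Step 1 — Resonance: ω₀ = 1/√(LC) = 1/√(0.0202·5.88e-06) = 2902 rad/s.
Step 2 — f₀ = ω₀/(2π) = 461.8 Hz.
Step 3 — Series Q: Q = ω₀L/R = 2902·0.0202/330 = 0.1776.
Step 4 — Bandwidth: Δω = ω₀/Q = 1.634e+04 rad/s; BW = Δω/(2π) = 2600 Hz.

(a) f₀ = 461.8 Hz  (b) Q = 0.1776  (c) BW = 2600 Hz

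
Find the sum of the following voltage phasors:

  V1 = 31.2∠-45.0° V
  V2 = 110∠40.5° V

Step 1 — Convert each phasor to rectangular form:
  V1 = 31.2·(cos(-45.0°) + j·sin(-45.0°)) = 22.06 - j22.06 V
  V2 = 110·(cos(40.5°) + j·sin(40.5°)) = 83.64 + j71.44 V
Step 2 — Sum components: V_total = 105.7 + j49.38 V.
Step 3 — Convert to polar: |V_total| = 116.7 V, ∠V_total = 25.0°.

V_total = 116.7∠25.0° V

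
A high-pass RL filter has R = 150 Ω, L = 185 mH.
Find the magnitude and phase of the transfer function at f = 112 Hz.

Step 1 — Angular frequency: ω = 2π·112 = 703.7 rad/s.
Step 2 — Transfer function: H(jω) = jωL/(R + jωL).
Step 3 — Numerator jωL = j·130.2; denominator R + jωL = 150 + j130.2.
Step 4 — H = 0.4296 + j0.495.
Step 5 — Magnitude: |H| = 0.6555 (-3.7 dB); phase: φ = 49.0°.

|H| = 0.6555 (-3.7 dB), φ = 49.0°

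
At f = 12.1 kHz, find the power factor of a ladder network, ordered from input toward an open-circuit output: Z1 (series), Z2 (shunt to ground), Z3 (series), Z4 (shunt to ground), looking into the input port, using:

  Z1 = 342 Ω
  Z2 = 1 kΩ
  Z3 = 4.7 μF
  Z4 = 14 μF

Step 1 — Angular frequency: ω = 2π·f = 2π·1.21e+04 = 7.603e+04 rad/s.
Step 2 — Component impedances:
  Z1: Z = R = 342 Ω
  Z2: Z = R = 1000 Ω
  Z3: Z = 1/(jωC) = -j/(ω·C) = 0 - j2.799 Ω
  Z4: Z = 1/(jωC) = -j/(ω·C) = 0 - j0.9395 Ω
Step 3 — Ladder network (open output): work backward from the far end, alternating series and parallel combinations. Z_in = 342 - j3.738 Ω = 342∠-0.6° Ω.
Step 4 — Power factor: PF = cos(φ) = Re(Z)/|Z| = 342.01/342.03 = 0.9999.
Step 5 — Type: Im(Z) = -3.738 ⇒ leading (phase φ = -0.6°).

PF = 0.9999 (leading, φ = -0.6°)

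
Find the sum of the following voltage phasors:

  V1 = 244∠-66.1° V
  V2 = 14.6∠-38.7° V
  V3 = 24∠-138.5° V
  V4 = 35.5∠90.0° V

Step 1 — Convert each phasor to rectangular form:
  V1 = 244·(cos(-66.1°) + j·sin(-66.1°)) = 98.85 - j223.1 V
  V2 = 14.6·(cos(-38.7°) + j·sin(-38.7°)) = 11.39 - j9.129 V
  V3 = 24·(cos(-138.5°) + j·sin(-138.5°)) = -17.97 - j15.9 V
  V4 = 35.5·(cos(90.0°) + j·sin(90.0°)) = 0 + j35.5 V
Step 2 — Sum components: V_total = 92.27 - j212.6 V.
Step 3 — Convert to polar: |V_total| = 231.8 V, ∠V_total = -66.5°.

V_total = 231.8∠-66.5° V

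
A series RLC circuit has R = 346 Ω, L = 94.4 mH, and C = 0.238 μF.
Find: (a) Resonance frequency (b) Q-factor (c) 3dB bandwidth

Step 1 — Resonance condition Im(Z)=0 gives ω₀ = 1/√(LC).
Step 2 — ω₀ = 1/√(0.0944·2.38e-07) = 6672 rad/s.
Step 3 — f₀ = ω₀/(2π) = 1062 Hz.
Step 4 — Series Q: Q = ω₀L/R = 6672·0.0944/346 = 1.82.
Step 5 — 3dB bandwidth: Δω = ω₀/Q = 3665 rad/s; BW = Δω/(2π) = 583.3 Hz.

(a) f₀ = 1062 Hz  (b) Q = 1.82  (c) BW = 583.3 Hz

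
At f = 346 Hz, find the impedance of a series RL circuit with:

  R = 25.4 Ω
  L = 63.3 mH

Step 1 — Angular frequency: ω = 2π·f = 2π·346 = 2174 rad/s.
Step 2 — Component impedances:
  R: Z = R = 25.4 Ω
  L: Z = jωL = j·2174·0.0633 = 0 + j137.6 Ω
Step 3 — Series combination: Z_total = R + L = 25.4 + j137.6 Ω = 139.9∠79.5° Ω.

Z = 25.4 + j137.6 Ω = 139.9∠79.5° Ω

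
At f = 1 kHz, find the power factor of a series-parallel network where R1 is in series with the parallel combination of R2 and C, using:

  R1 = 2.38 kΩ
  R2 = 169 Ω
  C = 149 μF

Step 1 — Angular frequency: ω = 2π·f = 2π·1000 = 6283 rad/s.
Step 2 — Component impedances:
  R1: Z = R = 2380 Ω
  R2: Z = R = 169 Ω
  C: Z = 1/(jωC) = -j/(ω·C) = 0 - j1.068 Ω
Step 3 — Parallel branch: R2 || C = 1/(1/R2 + 1/C) = 0.006751 - j1.068 Ω.
Step 4 — Series with R1: Z_total = R1 + (R2 || C) = 2380 - j1.068 Ω = 2380∠-0.0° Ω.
Step 5 — Power factor: PF = cos(φ) = Re(Z)/|Z| = 2380/2380 = 1.
Step 6 — Type: Im(Z) = -1.068 ⇒ leading (phase φ = -0.0°).

PF = 1 (leading, φ = -0.0°)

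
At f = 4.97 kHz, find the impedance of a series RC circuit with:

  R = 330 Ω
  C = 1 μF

Step 1 — Angular frequency: ω = 2π·f = 2π·4970 = 3.123e+04 rad/s.
Step 2 — Component impedances:
  R: Z = R = 330 Ω
  C: Z = 1/(jωC) = -j/(ω·C) = 0 - j32.02 Ω
Step 3 — Series combination: Z_total = R + C = 330 - j32.02 Ω = 331.6∠-5.5° Ω.

Z = 330 - j32.02 Ω = 331.6∠-5.5° Ω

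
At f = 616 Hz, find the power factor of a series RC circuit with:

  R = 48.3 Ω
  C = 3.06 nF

Step 1 — Angular frequency: ω = 2π·f = 2π·616 = 3870 rad/s.
Step 2 — Component impedances:
  R: Z = R = 48.3 Ω
  C: Z = 1/(jωC) = -j/(ω·C) = 0 - j8.443e+04 Ω
Step 3 — Series combination: Z_total = R + C = 48.3 - j8.443e+04 Ω = 8.443e+04∠-90.0° Ω.
Step 4 — Power factor: PF = cos(φ) = Re(Z)/|Z| = 48.3/84434 = 0.000572.
Step 5 — Type: Im(Z) = -8.443e+04 ⇒ leading (phase φ = -90.0°).

PF = 0.000572 (leading, φ = -90.0°)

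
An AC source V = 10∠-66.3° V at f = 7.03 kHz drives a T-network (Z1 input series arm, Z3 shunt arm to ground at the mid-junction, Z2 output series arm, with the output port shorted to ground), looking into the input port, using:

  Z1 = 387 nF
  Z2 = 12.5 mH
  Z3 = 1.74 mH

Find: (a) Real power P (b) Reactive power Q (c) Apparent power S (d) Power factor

Step 1 — Angular frequency: ω = 2π·f = 2π·7030 = 4.417e+04 rad/s.
Step 2 — Component impedances:
  Z1: Z = 1/(jωC) = -j/(ω·C) = 0 - j58.5 Ω
  Z2: Z = jωL = j·4.417e+04·0.0125 = 0 + j552.1 Ω
  Z3: Z = jωL = j·4.417e+04·0.00174 = 0 + j76.86 Ω
Step 3 — With the output port shorted to ground, the output series arm Z2 runs from the junction to ground; the shunt arm Z3 also runs from the junction to ground. They appear in parallel: Z3 || Z2 = 0 + j67.47 Ω.
Step 4 — Series with input arm Z1: Z_in = Z1 + (Z3 || Z2) = 0 + j8.966 Ω = 8.966∠90.0° Ω.
Step 5 — Source phasor: V = 10∠-66.3° V = 4.019 - j9.157 V.
Step 6 — Current: I = V / Z = -1.021 - j0.4483 A = 1.115∠-156.3° A.
Step 7 — Complex power: S = V·I* = 0 + j11.15 VA.
Step 8 — Real power: P = Re(S) = 0 W.
Step 9 — Reactive power: Q = Im(S) = 11.15 VAR.
Step 10 — Apparent power: |S| = 11.15 VA.
Step 11 — Power factor: PF = P/|S| = 0 (lagging).

(a) P = 0 W  (b) Q = 11.15 VAR  (c) S = 11.15 VA  (d) PF = 0 (lagging)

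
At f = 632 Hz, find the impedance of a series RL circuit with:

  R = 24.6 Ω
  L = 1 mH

Step 1 — Angular frequency: ω = 2π·f = 2π·632 = 3971 rad/s.
Step 2 — Component impedances:
  R: Z = R = 24.6 Ω
  L: Z = jωL = j·3971·0.001 = 0 + j3.971 Ω
Step 3 — Series combination: Z_total = R + L = 24.6 + j3.971 Ω = 24.92∠9.2° Ω.

Z = 24.6 + j3.971 Ω = 24.92∠9.2° Ω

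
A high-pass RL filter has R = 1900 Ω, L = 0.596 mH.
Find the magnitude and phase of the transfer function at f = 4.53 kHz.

Step 1 — Angular frequency: ω = 2π·4530 = 2.846e+04 rad/s.
Step 2 — Transfer function: H(jω) = jωL/(R + jωL).
Step 3 — Numerator jωL = j·16.96; denominator R + jωL = 1900 + j16.96.
Step 4 — H = 7.971e-05 + j0.008928.
Step 5 — Magnitude: |H| = 0.008928 (-41.0 dB); phase: φ = 89.5°.

|H| = 0.008928 (-41.0 dB), φ = 89.5°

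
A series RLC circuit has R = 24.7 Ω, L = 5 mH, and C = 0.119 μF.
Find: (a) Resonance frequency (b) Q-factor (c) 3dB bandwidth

Step 1 — Resonance: ω₀ = 1/√(LC) = 1/√(0.005·1.19e-07) = 4.1e+04 rad/s.
Step 2 — f₀ = ω₀/(2π) = 6525 Hz.
Step 3 — Series Q: Q = ω₀L/R = 4.1e+04·0.005/24.7 = 8.299.
Step 4 — Bandwidth: Δω = ω₀/Q = 4940 rad/s; BW = Δω/(2π) = 786.2 Hz.

(a) f₀ = 6525 Hz  (b) Q = 8.299  (c) BW = 786.2 Hz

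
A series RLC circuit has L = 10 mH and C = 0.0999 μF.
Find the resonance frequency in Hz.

Step 1 — Resonance condition Im(Z)=0 gives ω₀ = 1/√(LC).
Step 2 — ω₀ = 1/√(0.01·9.99e-08) = 3.164e+04 rad/s.
Step 3 — f₀ = ω₀/(2π) = 5035 Hz.

f₀ = 5035 Hz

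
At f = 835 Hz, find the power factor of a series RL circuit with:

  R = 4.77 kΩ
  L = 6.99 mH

Step 1 — Angular frequency: ω = 2π·f = 2π·835 = 5246 rad/s.
Step 2 — Component impedances:
  R: Z = R = 4770 Ω
  L: Z = jωL = j·5246·0.00699 = 0 + j36.67 Ω
Step 3 — Series combination: Z_total = R + L = 4770 + j36.67 Ω = 4770∠0.4° Ω.
Step 4 — Power factor: PF = cos(φ) = Re(Z)/|Z| = 4770/4770 = 1.
Step 5 — Type: Im(Z) = 36.67 ⇒ lagging (phase φ = 0.4°).

PF = 1 (lagging, φ = 0.4°)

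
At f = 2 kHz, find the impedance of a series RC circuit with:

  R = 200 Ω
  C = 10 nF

Step 1 — Angular frequency: ω = 2π·f = 2π·2000 = 1.257e+04 rad/s.
Step 2 — Component impedances:
  R: Z = R = 200 Ω
  C: Z = 1/(jωC) = -j/(ω·C) = 0 - j7958 Ω
Step 3 — Series combination: Z_total = R + C = 200 - j7958 Ω = 7960∠-88.6° Ω.

Z = 200 - j7958 Ω = 7960∠-88.6° Ω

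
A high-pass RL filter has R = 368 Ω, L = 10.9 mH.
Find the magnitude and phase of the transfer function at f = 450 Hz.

Step 1 — Angular frequency: ω = 2π·450 = 2827 rad/s.
Step 2 — Transfer function: H(jω) = jωL/(R + jωL).
Step 3 — Numerator jωL = j·30.82; denominator R + jωL = 368 + j30.82.
Step 4 — H = 0.006965 + j0.08316.
Step 5 — Magnitude: |H| = 0.08346 (-21.6 dB); phase: φ = 85.2°.

|H| = 0.08346 (-21.6 dB), φ = 85.2°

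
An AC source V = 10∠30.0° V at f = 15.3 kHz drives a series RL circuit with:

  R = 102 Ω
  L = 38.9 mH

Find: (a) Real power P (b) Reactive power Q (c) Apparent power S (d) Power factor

Step 1 — Angular frequency: ω = 2π·f = 2π·1.53e+04 = 9.613e+04 rad/s.
Step 2 — Component impedances:
  R: Z = R = 102 Ω
  L: Z = jωL = j·9.613e+04·0.0389 = 0 + j3740 Ω
Step 3 — Series combination: Z_total = R + L = 102 + j3740 Ω = 3741∠88.4° Ω.
Step 4 — Source phasor: V = 10∠30.0° V = 8.66 + j5 V.
Step 5 — Current: I = V / Z = 0.001399 - j0.002278 A = 0.002673∠-58.4° A.
Step 6 — Complex power: S = V·I* = 0.0007288 + j0.02672 VA.
Step 7 — Real power: P = Re(S) = 0.0007288 W.
Step 8 — Reactive power: Q = Im(S) = 0.02672 VAR.
Step 9 — Apparent power: |S| = 0.02673 VA.
Step 10 — Power factor: PF = P/|S| = 0.02727 (lagging).

(a) P = 0.0007288 W  (b) Q = 0.02672 VAR  (c) S = 0.02673 VA  (d) PF = 0.02727 (lagging)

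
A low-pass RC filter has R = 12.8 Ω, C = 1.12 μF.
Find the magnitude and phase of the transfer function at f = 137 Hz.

Step 1 — Angular frequency: ω = 2π·137 = 860.8 rad/s.
Step 2 — Transfer function: H(jω) = 1/(1 + jωRC).
Step 3 — Denominator: 1 + jωRC = 1 + j·860.8·12.8·1.12e-06 = 1 + j0.01234.
Step 4 — H = 0.9998 - j0.01234.
Step 5 — Magnitude: |H| = 0.9999 (-0.0 dB); phase: φ = -0.7°.

|H| = 0.9999 (-0.0 dB), φ = -0.7°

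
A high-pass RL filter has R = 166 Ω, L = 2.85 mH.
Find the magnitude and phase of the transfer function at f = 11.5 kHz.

Step 1 — Angular frequency: ω = 2π·1.15e+04 = 7.226e+04 rad/s.
Step 2 — Transfer function: H(jω) = jωL/(R + jωL).
Step 3 — Numerator jωL = j·205.9; denominator R + jωL = 166 + j205.9.
Step 4 — H = 0.6061 + j0.4886.
Step 5 — Magnitude: |H| = 0.7785 (-2.2 dB); phase: φ = 38.9°.

|H| = 0.7785 (-2.2 dB), φ = 38.9°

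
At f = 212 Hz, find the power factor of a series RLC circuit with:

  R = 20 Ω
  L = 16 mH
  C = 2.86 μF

Step 1 — Angular frequency: ω = 2π·f = 2π·212 = 1332 rad/s.
Step 2 — Component impedances:
  R: Z = R = 20 Ω
  L: Z = jωL = j·1332·0.016 = 0 + j21.31 Ω
  C: Z = 1/(jωC) = -j/(ω·C) = 0 - j262.5 Ω
Step 3 — Series combination: Z_total = R + L + C = 20 - j241.2 Ω = 242∠-85.3° Ω.
Step 4 — Power factor: PF = cos(φ) = Re(Z)/|Z| = 20/242 = 0.08264.
Step 5 — Type: Im(Z) = -241.2 ⇒ leading (phase φ = -85.3°).

PF = 0.08264 (leading, φ = -85.3°)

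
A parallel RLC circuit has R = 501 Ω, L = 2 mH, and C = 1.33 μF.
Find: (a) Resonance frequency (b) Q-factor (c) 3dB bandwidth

Step 1 — Resonance: ω₀ = 1/√(LC) = 1/√(0.002·1.33e-06) = 1.939e+04 rad/s.
Step 2 — f₀ = ω₀/(2π) = 3086 Hz.
Step 3 — Parallel Q: Q = R/(ω₀L) = 501/(1.939e+04·0.002) = 12.92.
Step 4 — Bandwidth: Δω = ω₀/Q = 1501 rad/s; BW = Δω/(2π) = 238.9 Hz.

(a) f₀ = 3086 Hz  (b) Q = 12.92  (c) BW = 238.9 Hz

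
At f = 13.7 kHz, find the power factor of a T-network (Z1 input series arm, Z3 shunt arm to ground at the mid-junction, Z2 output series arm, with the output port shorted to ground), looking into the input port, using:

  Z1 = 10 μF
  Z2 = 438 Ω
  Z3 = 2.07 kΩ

Step 1 — Angular frequency: ω = 2π·f = 2π·1.37e+04 = 8.608e+04 rad/s.
Step 2 — Component impedances:
  Z1: Z = 1/(jωC) = -j/(ω·C) = 0 - j1.162 Ω
  Z2: Z = R = 438 Ω
  Z3: Z = R = 2070 Ω
Step 3 — With the output port shorted to ground, the output series arm Z2 runs from the junction to ground; the shunt arm Z3 also runs from the junction to ground. They appear in parallel: Z3 || Z2 = 361.5 Ω.
Step 4 — Series with input arm Z1: Z_in = Z1 + (Z3 || Z2) = 361.5 - j1.162 Ω = 361.5∠-0.2° Ω.
Step 5 — Power factor: PF = cos(φ) = Re(Z)/|Z| = 361.5/361.5 = 1.
Step 6 — Type: Im(Z) = -1.162 ⇒ leading (phase φ = -0.2°).

PF = 1 (leading, φ = -0.2°)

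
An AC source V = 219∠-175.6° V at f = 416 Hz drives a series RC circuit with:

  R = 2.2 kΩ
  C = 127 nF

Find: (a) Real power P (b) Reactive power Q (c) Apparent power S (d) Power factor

Step 1 — Angular frequency: ω = 2π·f = 2π·416 = 2614 rad/s.
Step 2 — Component impedances:
  R: Z = R = 2200 Ω
  C: Z = 1/(jωC) = -j/(ω·C) = 0 - j3012 Ω
Step 3 — Series combination: Z_total = R + C = 2200 - j3012 Ω = 3730∠-53.9° Ω.
Step 4 — Source phasor: V = 219∠-175.6° V = -218.4 - j16.8 V.
Step 5 — Current: I = V / Z = -0.03089 - j0.04993 A = 0.05871∠-121.7° A.
Step 6 — Complex power: S = V·I* = 7.583 - j10.38 VA.
Step 7 — Real power: P = Re(S) = 7.583 W.
Step 8 — Reactive power: Q = Im(S) = -10.38 VAR.
Step 9 — Apparent power: |S| = 12.86 VA.
Step 10 — Power factor: PF = P/|S| = 0.5898 (leading).

(a) P = 7.583 W  (b) Q = -10.38 VAR  (c) S = 12.86 VA  (d) PF = 0.5898 (leading)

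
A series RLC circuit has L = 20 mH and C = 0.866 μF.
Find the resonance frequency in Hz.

Step 1 — Resonance condition Im(Z)=0 gives ω₀ = 1/√(LC).
Step 2 — ω₀ = 1/√(0.02·8.66e-07) = 7598 rad/s.
Step 3 — f₀ = ω₀/(2π) = 1209 Hz.

f₀ = 1209 Hz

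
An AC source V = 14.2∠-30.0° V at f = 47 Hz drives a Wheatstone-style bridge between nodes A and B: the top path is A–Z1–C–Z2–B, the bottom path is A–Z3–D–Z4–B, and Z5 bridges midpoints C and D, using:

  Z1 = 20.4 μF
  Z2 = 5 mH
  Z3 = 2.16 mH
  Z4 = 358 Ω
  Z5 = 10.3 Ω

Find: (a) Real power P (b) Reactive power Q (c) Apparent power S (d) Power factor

Step 1 — Angular frequency: ω = 2π·f = 2π·47 = 295.3 rad/s.
Step 2 — Component impedances:
  Z1: Z = 1/(jωC) = -j/(ω·C) = 0 - j166 Ω
  Z2: Z = jωL = j·295.3·0.005 = 0 + j1.477 Ω
  Z3: Z = jωL = j·295.3·0.00216 = 0 + j0.6379 Ω
  Z4: Z = R = 358 Ω
  Z5: Z = R = 10.3 Ω
Step 3 — Bridge requires nodal analysis (the Z5 bridge couples midpoints C and D, so the two paths cannot be reduced to a simple series/parallel combination). Setting node B to ground and injecting 1 A at node A, the 3-node admittance system at A, C, D solves to V_A = Z_AB = 10.05 + j1.427 Ω = 10.15∠8.1° Ω.
Step 4 — Source phasor: V = 14.2∠-30.0° V = 12.3 - j7.1 V.
Step 5 — Current: I = V / Z = 1.101 - j0.8625 A = 1.398∠-38.1° A.
Step 6 — Complex power: S = V·I* = 19.66 + j2.79 VA.
Step 7 — Real power: P = Re(S) = 19.66 W.
Step 8 — Reactive power: Q = Im(S) = 2.79 VAR.
Step 9 — Apparent power: |S| = 19.86 VA.
Step 10 — Power factor: PF = P/|S| = 0.9901 (lagging).

(a) P = 19.66 W  (b) Q = 2.79 VAR  (c) S = 19.86 VA  (d) PF = 0.9901 (lagging)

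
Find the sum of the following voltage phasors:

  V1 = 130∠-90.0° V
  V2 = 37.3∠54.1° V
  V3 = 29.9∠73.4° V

Step 1 — Convert each phasor to rectangular form:
  V1 = 130·(cos(-90.0°) + j·sin(-90.0°)) = 0 - j130 V
  V2 = 37.3·(cos(54.1°) + j·sin(54.1°)) = 21.87 + j30.21 V
  V3 = 29.9·(cos(73.4°) + j·sin(73.4°)) = 8.542 + j28.65 V
Step 2 — Sum components: V_total = 30.41 - j71.13 V.
Step 3 — Convert to polar: |V_total| = 77.36 V, ∠V_total = -66.8°.

V_total = 77.36∠-66.8° V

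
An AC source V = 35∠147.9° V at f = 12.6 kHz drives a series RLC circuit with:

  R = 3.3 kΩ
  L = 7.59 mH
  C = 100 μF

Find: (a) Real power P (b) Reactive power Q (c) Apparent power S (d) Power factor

Step 1 — Angular frequency: ω = 2π·f = 2π·1.26e+04 = 7.917e+04 rad/s.
Step 2 — Component impedances:
  R: Z = R = 3300 Ω
  L: Z = jωL = j·7.917e+04·0.00759 = 0 + j600.9 Ω
  C: Z = 1/(jωC) = -j/(ω·C) = 0 - j0.1263 Ω
Step 3 — Series combination: Z_total = R + L + C = 3300 + j600.8 Ω = 3354∠10.3° Ω.
Step 4 — Source phasor: V = 35∠147.9° V = -29.65 + j18.6 V.
Step 5 — Current: I = V / Z = -0.007703 + j0.007038 A = 0.01043∠137.6° A.
Step 6 — Complex power: S = V·I* = 0.3593 + j0.06541 VA.
Step 7 — Real power: P = Re(S) = 0.3593 W.
Step 8 — Reactive power: Q = Im(S) = 0.06541 VAR.
Step 9 — Apparent power: |S| = 0.3652 VA.
Step 10 — Power factor: PF = P/|S| = 0.9838 (lagging).

(a) P = 0.3593 W  (b) Q = 0.06541 VAR  (c) S = 0.3652 VA  (d) PF = 0.9838 (lagging)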